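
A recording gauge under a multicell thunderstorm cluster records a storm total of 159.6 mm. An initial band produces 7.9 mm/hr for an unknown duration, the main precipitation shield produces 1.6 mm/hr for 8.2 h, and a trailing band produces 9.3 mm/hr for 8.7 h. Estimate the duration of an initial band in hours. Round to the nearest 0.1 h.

Known phases: 1.6 × 8.2 + 9.3 × 8.7 = 13.12 + 80.91 = 94.03 mm.
Remaining depth = 159.6 − 94.03 = 65.57 mm.
Duration = 65.57 / 7.9 = 8.3 h.

duration ≈ 8.3 h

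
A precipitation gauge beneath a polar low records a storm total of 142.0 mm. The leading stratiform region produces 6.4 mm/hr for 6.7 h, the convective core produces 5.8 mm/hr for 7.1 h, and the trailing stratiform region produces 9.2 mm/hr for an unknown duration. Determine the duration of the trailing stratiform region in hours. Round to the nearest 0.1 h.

duration ≈ 6.3 h

Known phases: 6.4 × 6.7 + 5.8 × 7.1 = 42.88 + 41.18 = 84.06 mm.
Remaining depth = 142.0 − 84.06 = 57.94 mm.
Duration = 57.94 / 9.2 = 6.3 h.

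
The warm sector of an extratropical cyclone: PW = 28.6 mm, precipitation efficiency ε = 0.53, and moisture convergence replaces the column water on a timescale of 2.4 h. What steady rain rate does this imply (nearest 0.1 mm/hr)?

R ≈ 6.3 mm/hr

Each overturning extracts ε × PW = 0.53 × 28.6 = 15.158 mm.
Rate = ε·PW / τ = 15.158 / 2.4 h = 6.3 mm/hr.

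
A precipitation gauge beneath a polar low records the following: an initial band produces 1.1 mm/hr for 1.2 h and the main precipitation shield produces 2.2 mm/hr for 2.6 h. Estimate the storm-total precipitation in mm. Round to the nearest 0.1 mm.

Total = Σ Rᵢ Δtᵢ = 1.1 × 1.2 + 2.2 × 2.6
      = 1.32 + 5.72 = 7.0 mm.

total ≈ 7.0 mm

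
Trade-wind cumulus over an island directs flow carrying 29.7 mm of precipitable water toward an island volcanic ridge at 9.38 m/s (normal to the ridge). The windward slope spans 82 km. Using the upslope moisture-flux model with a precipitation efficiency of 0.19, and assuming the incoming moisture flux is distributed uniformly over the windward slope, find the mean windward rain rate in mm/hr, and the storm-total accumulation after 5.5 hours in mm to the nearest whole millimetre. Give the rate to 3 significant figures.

R ≈ 2.32 mm/hr; total ≈ 13 mm

Incoming column moisture flux per unit ridge length: F = V × PW = 9.38 × 29.7 = 278.586 mm·m/s.
Spread over the 82 km slope with efficiency ε = 0.19: R = ε·F/W = 0.19 × 278.586 / 82000 m = 6.455e-04 mm/s.
R = 6.455e-04 × 3600 = 2.32 mm/hr.
Over 5.5 h: total = 2.32 × 5.5 = 12.76 ≈ 13 mm.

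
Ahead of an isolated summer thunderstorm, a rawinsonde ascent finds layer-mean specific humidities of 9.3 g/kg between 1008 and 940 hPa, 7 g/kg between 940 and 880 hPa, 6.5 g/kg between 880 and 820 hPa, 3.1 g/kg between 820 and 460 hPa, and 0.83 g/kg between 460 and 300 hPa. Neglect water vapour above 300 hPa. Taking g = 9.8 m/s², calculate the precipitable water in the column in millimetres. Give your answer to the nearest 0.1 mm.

PW ≈ 27.5 mm

Precipitable water is the column-integrated vapour mass per unit area: PW = (1/g) Σ q̄ Δp, with q in kg/kg and Δp in Pa (1 kg/m² of water = 1 mm).
Layer 1008–940 hPa: Δp = 68 hPa = 6800 Pa, q̄ = 0.0093 kg/kg → 0.0093 × 6800 / 9.8 = 6.45 mm
Layer 940–880 hPa: Δp = 60 hPa = 6000 Pa, q̄ = 0.007 kg/kg → 0.007 × 6000 / 9.8 = 4.29 mm
Layer 880–820 hPa: Δp = 60 hPa = 6000 Pa, q̄ = 0.0065 kg/kg → 0.0065 × 6000 / 9.8 = 3.98 mm
Layer 820–460 hPa: Δp = 360 hPa = 36000 Pa, q̄ = 0.0031 kg/kg → 0.0031 × 36000 / 9.8 = 11.39 mm
Layer 460–300 hPa: Δp = 160 hPa = 16000 Pa, q̄ = 0.00083 kg/kg → 0.00083 × 16000 / 9.8 = 1.36 mm
PW = 6.45 + 4.29 + 3.98 + 11.39 + 1.36 = 27.47 ≈ 27.5 mm.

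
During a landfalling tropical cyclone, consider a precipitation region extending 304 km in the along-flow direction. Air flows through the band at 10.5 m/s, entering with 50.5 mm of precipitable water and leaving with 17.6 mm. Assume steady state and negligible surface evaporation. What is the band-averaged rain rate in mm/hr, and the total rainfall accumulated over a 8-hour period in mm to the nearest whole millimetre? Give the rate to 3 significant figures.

R ≈ 4.09 mm/hr; total ≈ 33 mm

Column moisture flux per unit crosswind length is F = V × PW.
Inflow: F_in = 10.5 × 50.5 = 530.25 mm·m/s
Outflow: F_out = 10.5 × 17.6 = 184.8 mm·m/s
Steady-state rate R = (F_in − F_out)/L = (530.25 − 184.8) / 304000 m = 1.136e-03 mm/s.
R = 1.136e-03 × 3600 = 4.09 mm/hr.
Over 8 h: total = 4.09 × 8 = 32.72 ≈ 33 mm.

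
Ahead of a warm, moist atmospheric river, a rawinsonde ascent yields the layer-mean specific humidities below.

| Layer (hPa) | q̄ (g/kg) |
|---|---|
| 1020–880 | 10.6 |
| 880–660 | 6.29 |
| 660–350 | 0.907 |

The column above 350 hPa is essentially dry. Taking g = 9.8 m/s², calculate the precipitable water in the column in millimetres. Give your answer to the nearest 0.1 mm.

Precipitable water is the column-integrated vapour mass per unit area: PW = (1/g) Σ q̄ Δp, with q in kg/kg and Δp in Pa (1 kg/m² of water = 1 mm).
Layer 1020–880 hPa: Δp = 140 hPa = 14000 Pa, q̄ = 0.0106 kg/kg → 0.0106 × 14000 / 9.8 = 15.14 mm
Layer 880–660 hPa: Δp = 220 hPa = 22000 Pa, q̄ = 0.00629 kg/kg → 0.00629 × 22000 / 9.8 = 14.12 mm
Layer 660–350 hPa: Δp = 310 hPa = 31000 Pa, q̄ = 0.000907 kg/kg → 0.000907 × 31000 / 9.8 = 2.87 mm
PW = 15.14 + 14.12 + 2.87 = 32.13 ≈ 32.1 mm.

PW ≈ 32.1 mm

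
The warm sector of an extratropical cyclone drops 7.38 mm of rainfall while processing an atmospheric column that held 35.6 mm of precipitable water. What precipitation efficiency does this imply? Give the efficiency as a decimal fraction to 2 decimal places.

ε = rainfall / PW = 7.38 / 35.6 = 0.21.

ε ≈ 0.21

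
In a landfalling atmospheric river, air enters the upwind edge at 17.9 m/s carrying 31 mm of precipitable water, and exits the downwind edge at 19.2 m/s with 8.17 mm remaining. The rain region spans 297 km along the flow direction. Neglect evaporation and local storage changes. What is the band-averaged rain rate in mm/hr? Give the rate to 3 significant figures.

Column moisture flux per unit crosswind length is F = V × PW.
Inflow: F_in = 17.9 × 31 = 554.9 mm·m/s
Outflow: F_out = 19.2 × 8.17 = 156.864 mm·m/s
Steady-state rate R = (F_in − F_out)/L = (554.9 − 156.864) / 297000 m = 1.340e-03 mm/s.
R = 1.340e-03 × 3600 = 4.82 mm/hr.

R ≈ 4.82 mm/hr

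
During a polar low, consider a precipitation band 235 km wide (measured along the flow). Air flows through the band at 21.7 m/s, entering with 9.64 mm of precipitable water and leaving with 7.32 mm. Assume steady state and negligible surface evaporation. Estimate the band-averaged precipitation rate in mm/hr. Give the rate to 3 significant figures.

R ≈ 0.771 mm/hr

Column moisture flux per unit crosswind length is F = V × PW.
Inflow: F_in = 21.7 × 9.64 = 209.188 mm·m/s
Outflow: F_out = 21.7 × 7.32 = 158.844 mm·m/s
Steady-state rate R = (F_in − F_out)/L = (209.188 − 158.844) / 235000 m = 2.142e-04 mm/s.
R = 2.142e-04 × 3600 = 0.771 mm/hr.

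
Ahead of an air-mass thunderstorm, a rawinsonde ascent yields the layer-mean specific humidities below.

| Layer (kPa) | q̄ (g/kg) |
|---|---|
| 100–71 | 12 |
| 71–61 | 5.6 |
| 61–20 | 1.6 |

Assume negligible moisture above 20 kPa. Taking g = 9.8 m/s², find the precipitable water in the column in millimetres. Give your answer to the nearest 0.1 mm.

PW ≈ 47.9 mm

Precipitable water is the column-integrated vapour mass per unit area: PW = (1/g) Σ q̄ Δp, with q in kg/kg and Δp in Pa (1 kg/m² of water = 1 mm).
Layer 100–71 kPa: Δp = 290 hPa = 29000 Pa, q̄ = 0.012 kg/kg → 0.012 × 29000 / 9.8 = 35.51 mm
Layer 71–61 kPa: Δp = 100 hPa = 10000 Pa, q̄ = 0.0056 kg/kg → 0.0056 × 10000 / 9.8 = 5.71 mm
Layer 61–20 kPa: Δp = 410 hPa = 41000 Pa, q̄ = 0.0016 kg/kg → 0.0016 × 41000 / 9.8 = 6.69 mm
PW = 35.51 + 5.71 + 6.69 = 47.91 ≈ 47.9 mm.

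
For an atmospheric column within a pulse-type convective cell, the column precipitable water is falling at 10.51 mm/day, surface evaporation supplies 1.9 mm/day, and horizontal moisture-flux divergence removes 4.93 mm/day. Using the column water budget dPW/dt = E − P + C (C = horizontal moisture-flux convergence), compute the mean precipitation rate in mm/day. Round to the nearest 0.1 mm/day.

P ≈ 7.5 mm/day

dPW/dt = -10.51 mm/day.
P = E + C − dPW/dt = 1.9 + (-4.93) − (-10.51) = 7.5 mm/day.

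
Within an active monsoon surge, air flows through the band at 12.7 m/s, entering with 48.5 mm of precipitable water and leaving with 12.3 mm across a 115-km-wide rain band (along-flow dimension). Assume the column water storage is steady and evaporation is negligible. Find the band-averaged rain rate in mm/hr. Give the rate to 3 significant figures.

R ≈ 14.4 mm/hr

Column moisture flux per unit crosswind length is F = V × PW.
Inflow: F_in = 12.7 × 48.5 = 615.95 mm·m/s
Outflow: F_out = 12.7 × 12.3 = 156.21 mm·m/s
Steady-state rate R = (F_in − F_out)/L = (615.95 − 156.21) / 115000 m = 3.998e-03 mm/s.
R = 3.998e-03 × 3600 = 14.4 mm/hr.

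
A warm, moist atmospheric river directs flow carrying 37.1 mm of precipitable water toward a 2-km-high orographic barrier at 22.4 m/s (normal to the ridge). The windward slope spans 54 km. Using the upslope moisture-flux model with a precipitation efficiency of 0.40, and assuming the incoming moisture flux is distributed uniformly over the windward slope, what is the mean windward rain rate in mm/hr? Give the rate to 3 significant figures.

Incoming column moisture flux per unit ridge length: F = V × PW = 22.4 × 37.1 = 831.04 mm·m/s.
Spread over the 54 km slope with efficiency ε = 0.40: R = ε·F/W = 0.40 × 831.04 / 54000 m = 6.156e-03 mm/s.
R = 6.156e-03 × 3600 = 22.2 mm/hr.

R ≈ 22.2 mm/hr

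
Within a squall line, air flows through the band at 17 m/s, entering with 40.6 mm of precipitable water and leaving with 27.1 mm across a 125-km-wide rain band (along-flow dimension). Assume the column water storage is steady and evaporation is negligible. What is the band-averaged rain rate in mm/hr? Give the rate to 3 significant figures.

Column moisture flux per unit crosswind length is F = V × PW.
Inflow: F_in = 17 × 40.6 = 690.2 mm·m/s
Outflow: F_out = 17 × 27.1 = 460.7 mm·m/s
Steady-state rate R = (F_in − F_out)/L = (690.2 − 460.7) / 125000 m = 1.836e-03 mm/s.
R = 1.836e-03 × 3600 = 6.61 mm/hr.

R ≈ 6.61 mm/hr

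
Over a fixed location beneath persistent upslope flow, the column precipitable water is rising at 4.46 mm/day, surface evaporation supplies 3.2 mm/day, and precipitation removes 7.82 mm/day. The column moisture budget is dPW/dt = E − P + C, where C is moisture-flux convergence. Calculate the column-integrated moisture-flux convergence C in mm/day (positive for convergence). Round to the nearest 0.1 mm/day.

C ≈ 9.1 mm/day

dPW/dt = +4.46 mm/day.
C = dPW/dt − E + P = (+4.46) − 3.2 + 7.82 = 9.1 mm/day.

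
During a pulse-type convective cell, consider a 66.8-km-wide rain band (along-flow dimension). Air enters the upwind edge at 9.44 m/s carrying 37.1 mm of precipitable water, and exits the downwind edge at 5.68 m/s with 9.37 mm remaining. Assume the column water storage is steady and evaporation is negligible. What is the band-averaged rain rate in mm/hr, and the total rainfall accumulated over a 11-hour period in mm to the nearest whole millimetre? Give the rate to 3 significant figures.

R ≈ 16.0 mm/hr; total ≈ 176 mm

Column moisture flux per unit crosswind length is F = V × PW.
Inflow: F_in = 9.44 × 37.1 = 350.224 mm·m/s
Outflow: F_out = 5.68 × 9.37 = 53.2216 mm·m/s
Steady-state rate R = (F_in − F_out)/L = (350.224 − 53.2216) / 66800 m = 4.446e-03 mm/s.
R = 4.446e-03 × 3600 = 16.0 mm/hr.
Over 11 h: total = 16.0 × 11 = 176 mm.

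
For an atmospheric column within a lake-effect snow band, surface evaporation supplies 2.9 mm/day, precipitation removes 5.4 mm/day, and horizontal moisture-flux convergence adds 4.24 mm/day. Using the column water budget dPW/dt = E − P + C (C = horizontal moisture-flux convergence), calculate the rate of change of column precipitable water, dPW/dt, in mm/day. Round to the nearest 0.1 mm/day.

dPW/dt = E − P + C = 2.9 − 5.4 + (4.24) = 1.7 mm/day.

dPW/dt ≈ 1.7 mm/day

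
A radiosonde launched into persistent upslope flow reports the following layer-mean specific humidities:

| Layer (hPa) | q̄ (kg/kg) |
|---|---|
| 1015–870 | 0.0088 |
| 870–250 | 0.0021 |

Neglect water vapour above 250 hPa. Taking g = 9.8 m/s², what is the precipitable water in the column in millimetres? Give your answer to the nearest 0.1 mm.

PW ≈ 26.3 mm

Precipitable water is the column-integrated vapour mass per unit area: PW = (1/g) Σ q̄ Δp, with q in kg/kg and Δp in Pa (1 kg/m² of water = 1 mm).
Layer 1015–870 hPa: Δp = 145 hPa = 14500 Pa, q̄ = 0.0088 kg/kg → 0.0088 × 14500 / 9.8 = 13.02 mm
Layer 870–250 hPa: Δp = 620 hPa = 62000 Pa, q̄ = 0.0021 kg/kg → 0.0021 × 62000 / 9.8 = 13.29 mm
PW = 13.02 + 13.29 = 26.31 ≈ 26.3 mm.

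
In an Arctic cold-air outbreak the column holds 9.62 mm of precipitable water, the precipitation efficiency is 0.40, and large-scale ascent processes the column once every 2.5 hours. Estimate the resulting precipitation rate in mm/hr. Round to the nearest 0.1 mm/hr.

R ≈ 1.5 mm/hr

Each overturning extracts ε × PW = 0.40 × 9.62 = 3.848 mm.
Rate = ε·PW / τ = 3.848 / 2.5 h = 1.5 mm/hr.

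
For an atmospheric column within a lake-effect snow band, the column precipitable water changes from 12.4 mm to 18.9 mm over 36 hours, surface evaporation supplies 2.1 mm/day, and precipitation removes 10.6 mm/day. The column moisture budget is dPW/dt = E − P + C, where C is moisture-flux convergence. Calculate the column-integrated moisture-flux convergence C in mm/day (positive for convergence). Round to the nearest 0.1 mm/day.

dPW/dt = (18.9 − 12.4) mm / (36/24 day) = +4.333 mm/day.
C = dPW/dt − E + P = (+4.333) − 2.1 + 10.6 = 12.8 mm/day.

C ≈ 12.8 mm/day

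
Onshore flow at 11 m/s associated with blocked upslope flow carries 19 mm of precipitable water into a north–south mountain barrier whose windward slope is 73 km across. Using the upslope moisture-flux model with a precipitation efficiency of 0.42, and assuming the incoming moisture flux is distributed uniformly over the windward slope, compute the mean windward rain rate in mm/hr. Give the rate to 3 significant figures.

R ≈ 4.33 mm/hr

Incoming column moisture flux per unit ridge length: F = V × PW = 11 × 19 = 209 mm·m/s.
Spread over the 73 km slope with efficiency ε = 0.42: R = ε·F/W = 0.42 × 209 / 73000 m = 1.202e-03 mm/s.
R = 1.202e-03 × 3600 = 4.33 mm/hr.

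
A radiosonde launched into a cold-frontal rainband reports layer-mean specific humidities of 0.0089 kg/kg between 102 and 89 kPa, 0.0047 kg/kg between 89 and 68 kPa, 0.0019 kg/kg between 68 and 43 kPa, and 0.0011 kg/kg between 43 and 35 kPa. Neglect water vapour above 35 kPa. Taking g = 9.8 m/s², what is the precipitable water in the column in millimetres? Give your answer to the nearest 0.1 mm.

PW ≈ 27.6 mm

Precipitable water is the column-integrated vapour mass per unit area: PW = (1/g) Σ q̄ Δp, with q in kg/kg and Δp in Pa (1 kg/m² of water = 1 mm).
Layer 102–89 kPa: Δp = 130 hPa = 13000 Pa, q̄ = 0.0089 kg/kg → 0.0089 × 13000 / 9.8 = 11.81 mm
Layer 89–68 kPa: Δp = 210 hPa = 21000 Pa, q̄ = 0.0047 kg/kg → 0.0047 × 21000 / 9.8 = 10.07 mm
Layer 68–43 kPa: Δp = 250 hPa = 25000 Pa, q̄ = 0.0019 kg/kg → 0.0019 × 25000 / 9.8 = 4.85 mm
Layer 43–35 kPa: Δp = 80 hPa = 8000 Pa, q̄ = 0.0011 kg/kg → 0.0011 × 8000 / 9.8 = 0.90 mm
PW = 11.81 + 10.07 + 4.85 + 0.90 = 27.63 ≈ 27.6 mm.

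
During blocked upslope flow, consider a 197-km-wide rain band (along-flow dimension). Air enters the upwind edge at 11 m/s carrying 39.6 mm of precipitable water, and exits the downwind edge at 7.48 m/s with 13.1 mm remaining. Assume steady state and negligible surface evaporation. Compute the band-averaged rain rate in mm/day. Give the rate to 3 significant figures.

Column moisture flux per unit crosswind length is F = V × PW.
Inflow: F_in = 11 × 39.6 = 435.6 mm·m/s
Outflow: F_out = 7.48 × 13.1 = 97.988 mm·m/s
Steady-state rate R = (F_in − F_out)/L = (435.6 − 97.988) / 197000 m = 1.714e-03 mm/s.
R = 1.714e-03 × 3600 × 24 = 148 mm/day.

R ≈ 148 mm/day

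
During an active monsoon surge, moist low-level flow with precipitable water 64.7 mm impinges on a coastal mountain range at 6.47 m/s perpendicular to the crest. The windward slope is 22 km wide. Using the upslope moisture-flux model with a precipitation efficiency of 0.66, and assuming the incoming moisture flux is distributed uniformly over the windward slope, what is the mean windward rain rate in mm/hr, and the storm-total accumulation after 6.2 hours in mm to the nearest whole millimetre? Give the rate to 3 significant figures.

Incoming column moisture flux per unit ridge length: F = V × PW = 6.47 × 64.7 = 418.609 mm·m/s.
Spread over the 22 km slope with efficiency ε = 0.66: R = ε·F/W = 0.66 × 418.609 / 22000 m = 1.256e-02 mm/s.
R = 1.256e-02 × 3600 = 45.2 mm/hr.
Over 6.2 h: total = 45.2 × 6.2 = 280.24 ≈ 280 mm.

R ≈ 45.2 mm/hr; total ≈ 280 mm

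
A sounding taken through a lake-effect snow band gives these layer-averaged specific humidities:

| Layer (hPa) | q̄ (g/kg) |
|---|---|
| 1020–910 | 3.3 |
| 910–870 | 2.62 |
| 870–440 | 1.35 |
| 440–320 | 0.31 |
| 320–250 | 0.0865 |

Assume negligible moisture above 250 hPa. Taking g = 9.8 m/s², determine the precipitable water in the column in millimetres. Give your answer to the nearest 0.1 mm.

PW ≈ 11.1 mm

Precipitable water is the column-integrated vapour mass per unit area: PW = (1/g) Σ q̄ Δp, with q in kg/kg and Δp in Pa (1 kg/m² of water = 1 mm).
Layer 1020–910 hPa: Δp = 110 hPa = 11000 Pa, q̄ = 0.0033 kg/kg → 0.0033 × 11000 / 9.8 = 3.70 mm
Layer 910–870 hPa: Δp = 40 hPa = 4000 Pa, q̄ = 0.00262 kg/kg → 0.00262 × 4000 / 9.8 = 1.07 mm
Layer 870–440 hPa: Δp = 430 hPa = 43000 Pa, q̄ = 0.00135 kg/kg → 0.00135 × 43000 / 9.8 = 5.92 mm
Layer 440–320 hPa: Δp = 120 hPa = 12000 Pa, q̄ = 0.00031 kg/kg → 0.00031 × 12000 / 9.8 = 0.38 mm
Layer 320–250 hPa: Δp = 70 hPa = 7000 Pa, q̄ = 8.65e-05 kg/kg → 8.65e-05 × 7000 / 9.8 = 0.06 mm
PW = 3.70 + 1.07 + 5.92 + 0.38 + 0.06 = 11.13 ≈ 11.1 mm.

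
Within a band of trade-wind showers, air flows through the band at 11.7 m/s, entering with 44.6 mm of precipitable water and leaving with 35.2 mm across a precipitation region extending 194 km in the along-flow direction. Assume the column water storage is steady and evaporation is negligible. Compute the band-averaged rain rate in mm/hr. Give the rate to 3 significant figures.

Column moisture flux per unit crosswind length is F = V × PW.
Inflow: F_in = 11.7 × 44.6 = 521.82 mm·m/s
Outflow: F_out = 11.7 × 35.2 = 411.84 mm·m/s
Steady-state rate R = (F_in − F_out)/L = (521.82 − 411.84) / 194000 m = 5.669e-04 mm/s.
R = 5.669e-04 × 3600 = 2.04 mm/hr.

R ≈ 2.04 mm/hr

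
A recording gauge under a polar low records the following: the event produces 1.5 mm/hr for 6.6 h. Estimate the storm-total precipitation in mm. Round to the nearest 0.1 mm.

total ≈ 9.9 mm

Total = Σ Rᵢ Δtᵢ = 1.5 × 6.6
      = 9.9 = 9.9 mm.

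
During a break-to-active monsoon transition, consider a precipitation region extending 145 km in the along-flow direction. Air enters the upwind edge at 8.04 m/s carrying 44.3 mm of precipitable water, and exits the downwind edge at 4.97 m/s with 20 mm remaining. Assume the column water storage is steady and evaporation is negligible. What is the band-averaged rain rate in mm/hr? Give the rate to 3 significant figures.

Column moisture flux per unit crosswind length is F = V × PW.
Inflow: F_in = 8.04 × 44.3 = 356.172 mm·m/s
Outflow: F_out = 4.97 × 20 = 99.4 mm·m/s
Steady-state rate R = (F_in − F_out)/L = (356.172 − 99.4) / 145000 m = 1.771e-03 mm/s.
R = 1.771e-03 × 3600 = 6.38 mm/hr.

R ≈ 6.38 mm/hr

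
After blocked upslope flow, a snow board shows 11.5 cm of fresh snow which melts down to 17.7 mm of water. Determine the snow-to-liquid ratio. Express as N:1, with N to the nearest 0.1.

ratio ≈ 6.5

Ratio = snow depth / SWE = 115 mm / 17.7 mm = 6.5, i.e. 6.5:1.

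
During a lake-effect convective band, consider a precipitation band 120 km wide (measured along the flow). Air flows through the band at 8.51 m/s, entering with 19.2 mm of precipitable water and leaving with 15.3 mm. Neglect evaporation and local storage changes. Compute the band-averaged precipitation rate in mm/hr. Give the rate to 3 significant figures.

R ≈ 0.996 mm/hr

Column moisture flux per unit crosswind length is F = V × PW.
Inflow: F_in = 8.51 × 19.2 = 163.392 mm·m/s
Outflow: F_out = 8.51 × 15.3 = 130.203 mm·m/s
Steady-state rate R = (F_in − F_out)/L = (163.392 − 130.203) / 120000 m = 2.766e-04 mm/s.
R = 2.766e-04 × 3600 = 0.996 mm/hr.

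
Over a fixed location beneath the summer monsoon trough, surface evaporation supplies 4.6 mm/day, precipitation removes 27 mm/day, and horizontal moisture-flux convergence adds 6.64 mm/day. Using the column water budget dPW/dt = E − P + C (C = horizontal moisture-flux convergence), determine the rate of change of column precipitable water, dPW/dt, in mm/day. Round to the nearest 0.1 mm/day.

dPW/dt = E − P + C = 4.6 − 27 + (6.64) = -15.8 mm/day.

dPW/dt ≈ -15.8 mm/day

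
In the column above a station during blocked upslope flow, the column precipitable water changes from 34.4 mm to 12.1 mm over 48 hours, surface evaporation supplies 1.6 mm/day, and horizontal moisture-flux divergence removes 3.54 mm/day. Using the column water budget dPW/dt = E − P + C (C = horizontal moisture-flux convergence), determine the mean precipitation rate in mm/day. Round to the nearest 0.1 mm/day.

P ≈ 9.2 mm/day

dPW/dt = (12.1 − 34.4) mm / (48/24 day) = -11.150 mm/day.
P = E + C − dPW/dt = 1.6 + (-3.54) − (-11.150) = 9.2 mm/day.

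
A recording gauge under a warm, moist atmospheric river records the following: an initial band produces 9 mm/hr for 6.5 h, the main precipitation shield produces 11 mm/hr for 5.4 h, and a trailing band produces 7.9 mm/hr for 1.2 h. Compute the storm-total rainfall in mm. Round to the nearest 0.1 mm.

total ≈ 127.4 mm

Total = Σ Rᵢ Δtᵢ = 9 × 6.5 + 11 × 5.4 + 7.9 × 1.2
      = 58.5 + 59.4 + 9.48 = 127.4 mm.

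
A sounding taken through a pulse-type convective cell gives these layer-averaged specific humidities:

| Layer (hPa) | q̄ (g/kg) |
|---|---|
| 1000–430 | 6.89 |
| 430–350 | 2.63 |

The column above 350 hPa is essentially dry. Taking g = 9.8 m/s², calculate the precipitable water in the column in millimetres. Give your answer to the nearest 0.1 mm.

PW ≈ 42.2 mm

Precipitable water is the column-integrated vapour mass per unit area: PW = (1/g) Σ q̄ Δp, with q in kg/kg and Δp in Pa (1 kg/m² of water = 1 mm).
Layer 1000–430 hPa: Δp = 570 hPa = 57000 Pa, q̄ = 0.00689 kg/kg → 0.00689 × 57000 / 9.8 = 40.07 mm
Layer 430–350 hPa: Δp = 80 hPa = 8000 Pa, q̄ = 0.00263 kg/kg → 0.00263 × 8000 / 9.8 = 2.15 mm
PW = 40.07 + 2.15 = 42.22 ≈ 42.2 mm.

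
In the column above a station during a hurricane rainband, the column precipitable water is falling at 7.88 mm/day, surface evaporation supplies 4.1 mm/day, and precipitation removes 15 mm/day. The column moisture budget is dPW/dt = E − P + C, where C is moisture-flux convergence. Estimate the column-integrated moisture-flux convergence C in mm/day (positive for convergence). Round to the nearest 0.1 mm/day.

dPW/dt = -7.88 mm/day.
C = dPW/dt − E + P = (-7.88) − 4.1 + 15 = 3.0 mm/day.

C ≈ 3.0 mm/day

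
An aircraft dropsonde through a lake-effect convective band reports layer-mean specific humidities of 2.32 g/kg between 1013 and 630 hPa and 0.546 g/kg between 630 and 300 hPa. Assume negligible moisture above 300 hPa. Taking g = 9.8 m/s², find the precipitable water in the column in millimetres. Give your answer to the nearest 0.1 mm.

PW ≈ 10.9 mm

Precipitable water is the column-integrated vapour mass per unit area: PW = (1/g) Σ q̄ Δp, with q in kg/kg and Δp in Pa (1 kg/m² of water = 1 mm).
Layer 1013–630 hPa: Δp = 383 hPa = 38300 Pa, q̄ = 0.00232 kg/kg → 0.00232 × 38300 / 9.8 = 9.07 mm
Layer 630–300 hPa: Δp = 330 hPa = 33000 Pa, q̄ = 0.000546 kg/kg → 0.000546 × 33000 / 9.8 = 1.84 mm
PW = 9.07 + 1.84 = 10.91 ≈ 10.9 mm.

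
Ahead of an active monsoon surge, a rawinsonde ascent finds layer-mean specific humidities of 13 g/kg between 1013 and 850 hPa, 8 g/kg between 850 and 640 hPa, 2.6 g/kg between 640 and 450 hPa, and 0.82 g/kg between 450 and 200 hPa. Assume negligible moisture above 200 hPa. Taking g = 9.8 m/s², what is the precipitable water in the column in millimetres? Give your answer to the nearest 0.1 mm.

Precipitable water is the column-integrated vapour mass per unit area: PW = (1/g) Σ q̄ Δp, with q in kg/kg and Δp in Pa (1 kg/m² of water = 1 mm).
Layer 1013–850 hPa: Δp = 163 hPa = 16300 Pa, q̄ = 0.013 kg/kg → 0.013 × 16300 / 9.8 = 21.62 mm
Layer 850–640 hPa: Δp = 210 hPa = 21000 Pa, q̄ = 0.008 kg/kg → 0.008 × 21000 / 9.8 = 17.14 mm
Layer 640–450 hPa: Δp = 190 hPa = 19000 Pa, q̄ = 0.0026 kg/kg → 0.0026 × 19000 / 9.8 = 5.04 mm
Layer 450–200 hPa: Δp = 250 hPa = 25000 Pa, q̄ = 0.00082 kg/kg → 0.00082 × 25000 / 9.8 = 2.09 mm
PW = 21.62 + 17.14 + 5.04 + 2.09 = 45.89 ≈ 45.9 mm.

PW ≈ 45.9 mm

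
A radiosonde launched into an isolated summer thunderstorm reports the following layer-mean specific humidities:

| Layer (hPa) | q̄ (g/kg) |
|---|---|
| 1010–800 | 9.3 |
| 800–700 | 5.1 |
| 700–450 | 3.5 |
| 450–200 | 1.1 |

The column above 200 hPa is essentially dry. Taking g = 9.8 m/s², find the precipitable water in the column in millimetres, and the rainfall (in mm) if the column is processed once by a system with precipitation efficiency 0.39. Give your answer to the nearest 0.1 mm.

PW ≈ 36.9 mm; rainfall ≈ 14.4 mm

Precipitable water is the column-integrated vapour mass per unit area: PW = (1/g) Σ q̄ Δp, with q in kg/kg and Δp in Pa (1 kg/m² of water = 1 mm).
Layer 1010–800 hPa: Δp = 210 hPa = 21000 Pa, q̄ = 0.0093 kg/kg → 0.0093 × 21000 / 9.8 = 19.93 mm
Layer 800–700 hPa: Δp = 100 hPa = 10000 Pa, q̄ = 0.0051 kg/kg → 0.0051 × 10000 / 9.8 = 5.20 mm
Layer 700–450 hPa: Δp = 250 hPa = 25000 Pa, q̄ = 0.0035 kg/kg → 0.0035 × 25000 / 9.8 = 8.93 mm
Layer 450–200 hPa: Δp = 250 hPa = 25000 Pa, q̄ = 0.0011 kg/kg → 0.0011 × 25000 / 9.8 = 2.81 mm
PW = 19.93 + 5.20 + 8.93 + 2.81 = 36.87 ≈ 36.9 mm.
Rainfall = ε × PW = 0.39 × 36.9 = 14.4 mm.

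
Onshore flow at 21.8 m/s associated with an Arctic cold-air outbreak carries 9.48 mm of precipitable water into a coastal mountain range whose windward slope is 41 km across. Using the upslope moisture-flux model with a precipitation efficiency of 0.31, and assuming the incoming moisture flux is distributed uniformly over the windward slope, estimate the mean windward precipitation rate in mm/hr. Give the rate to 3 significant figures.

R ≈ 5.63 mm/hr

Incoming column moisture flux per unit ridge length: F = V × PW = 21.8 × 9.48 = 206.664 mm·m/s.
Spread over the 41 km slope with efficiency ε = 0.31: R = ε·F/W = 0.31 × 206.664 / 41000 m = 1.563e-03 mm/s.
R = 1.563e-03 × 3600 = 5.63 mm/hr.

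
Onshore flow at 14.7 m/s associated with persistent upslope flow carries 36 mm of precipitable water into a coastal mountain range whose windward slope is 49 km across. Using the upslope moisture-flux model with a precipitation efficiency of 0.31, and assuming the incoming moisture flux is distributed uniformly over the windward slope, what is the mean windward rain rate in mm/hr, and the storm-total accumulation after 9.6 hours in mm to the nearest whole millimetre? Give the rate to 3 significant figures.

R ≈ 12.1 mm/hr; total ≈ 116 mm

Incoming column moisture flux per unit ridge length: F = V × PW = 14.7 × 36 = 529.2 mm·m/s.
Spread over the 49 km slope with efficiency ε = 0.31: R = ε·F/W = 0.31 × 529.2 / 49000 m = 3.348e-03 mm/s.
R = 3.348e-03 × 3600 = 12.1 mm/hr.
Over 9.6 h: total = 12.1 × 9.6 = 116.16 ≈ 116 mm.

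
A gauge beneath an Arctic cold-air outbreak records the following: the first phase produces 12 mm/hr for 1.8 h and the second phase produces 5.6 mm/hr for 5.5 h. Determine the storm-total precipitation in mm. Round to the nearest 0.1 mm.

Total = Σ Rᵢ Δtᵢ = 12 × 1.8 + 5.6 × 5.5
      = 21.6 + 30.8 = 52.4 mm.

total ≈ 52.4 mm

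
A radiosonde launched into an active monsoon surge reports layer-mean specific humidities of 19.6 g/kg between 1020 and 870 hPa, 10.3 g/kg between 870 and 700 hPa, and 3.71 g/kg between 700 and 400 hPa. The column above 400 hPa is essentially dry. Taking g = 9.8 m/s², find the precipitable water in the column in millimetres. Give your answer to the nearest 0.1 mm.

Precipitable water is the column-integrated vapour mass per unit area: PW = (1/g) Σ q̄ Δp, with q in kg/kg and Δp in Pa (1 kg/m² of water = 1 mm).
Layer 1020–870 hPa: Δp = 150 hPa = 15000 Pa, q̄ = 0.0196 kg/kg → 0.0196 × 15000 / 9.8 = 30.00 mm
Layer 870–700 hPa: Δp = 170 hPa = 17000 Pa, q̄ = 0.0103 kg/kg → 0.0103 × 17000 / 9.8 = 17.87 mm
Layer 700–400 hPa: Δp = 300 hPa = 30000 Pa, q̄ = 0.00371 kg/kg → 0.00371 × 30000 / 9.8 = 11.36 mm
PW = 30.00 + 17.87 + 11.36 = 59.23 ≈ 59.2 mm.

PW ≈ 59.2 mm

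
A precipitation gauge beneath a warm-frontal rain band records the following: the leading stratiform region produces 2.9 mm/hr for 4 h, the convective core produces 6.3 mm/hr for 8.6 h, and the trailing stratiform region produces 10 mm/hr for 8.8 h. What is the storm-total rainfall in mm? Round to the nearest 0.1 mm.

Total = Σ Rᵢ Δtᵢ = 2.9 × 4 + 6.3 × 8.6 + 10 × 8.8
      = 11.6 + 54.18 + 88 = 153.8 mm.

total ≈ 153.8 mm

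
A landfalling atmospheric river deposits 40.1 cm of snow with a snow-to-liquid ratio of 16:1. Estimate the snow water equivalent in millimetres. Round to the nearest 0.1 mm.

SWE = snow depth / ratio = 40.1 cm / 16 = 2.506 cm = 25.1 mm.

SWE ≈ 25.1 mm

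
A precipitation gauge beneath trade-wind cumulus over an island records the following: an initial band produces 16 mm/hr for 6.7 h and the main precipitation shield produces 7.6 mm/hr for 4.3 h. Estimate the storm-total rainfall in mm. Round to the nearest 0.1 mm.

total ≈ 139.9 mm

Total = Σ Rᵢ Δtᵢ = 16 × 6.7 + 7.6 × 4.3
      = 107.2 + 32.68 = 139.9 mm.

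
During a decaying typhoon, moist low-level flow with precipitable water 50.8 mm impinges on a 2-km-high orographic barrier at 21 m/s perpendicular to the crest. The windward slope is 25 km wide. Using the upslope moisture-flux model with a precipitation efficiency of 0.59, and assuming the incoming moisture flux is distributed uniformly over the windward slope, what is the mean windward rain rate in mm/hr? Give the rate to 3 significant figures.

R ≈ 90.6 mm/hr

Incoming column moisture flux per unit ridge length: F = V × PW = 21 × 50.8 = 1066.8 mm·m/s.
Spread over the 25 km slope with efficiency ε = 0.59: R = ε·F/W = 0.59 × 1066.8 / 25000 m = 2.518e-02 mm/s.
R = 2.518e-02 × 3600 = 90.6 mm/hr.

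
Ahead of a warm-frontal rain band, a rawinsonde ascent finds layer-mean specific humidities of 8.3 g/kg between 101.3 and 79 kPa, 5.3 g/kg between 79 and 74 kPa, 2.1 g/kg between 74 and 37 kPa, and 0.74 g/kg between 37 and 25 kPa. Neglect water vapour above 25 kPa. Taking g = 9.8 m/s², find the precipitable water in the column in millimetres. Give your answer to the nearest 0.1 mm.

PW ≈ 30.4 mm

Precipitable water is the column-integrated vapour mass per unit area: PW = (1/g) Σ q̄ Δp, with q in kg/kg and Δp in Pa (1 kg/m² of water = 1 mm).
Layer 101.3–79 kPa: Δp = 223 hPa = 22300 Pa, q̄ = 0.0083 kg/kg → 0.0083 × 22300 / 9.8 = 18.89 mm
Layer 79–74 kPa: Δp = 50 hPa = 5000 Pa, q̄ = 0.0053 kg/kg → 0.0053 × 5000 / 9.8 = 2.70 mm
Layer 74–37 kPa: Δp = 370 hPa = 37000 Pa, q̄ = 0.0021 kg/kg → 0.0021 × 37000 / 9.8 = 7.93 mm
Layer 37–25 kPa: Δp = 120 hPa = 12000 Pa, q̄ = 0.00074 kg/kg → 0.00074 × 12000 / 9.8 = 0.91 mm
PW = 18.89 + 2.70 + 7.93 + 0.91 = 30.43 ≈ 30.4 mm.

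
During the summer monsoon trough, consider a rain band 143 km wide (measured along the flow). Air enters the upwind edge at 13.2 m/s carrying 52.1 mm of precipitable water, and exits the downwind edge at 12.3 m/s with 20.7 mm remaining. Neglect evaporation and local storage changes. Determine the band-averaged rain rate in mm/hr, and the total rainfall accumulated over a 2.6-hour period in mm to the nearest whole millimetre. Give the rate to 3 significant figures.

Column moisture flux per unit crosswind length is F = V × PW.
Inflow: F_in = 13.2 × 52.1 = 687.72 mm·m/s
Outflow: F_out = 12.3 × 20.7 = 254.61 mm·m/s
Steady-state rate R = (F_in − F_out)/L = (687.72 − 254.61) / 143000 m = 3.029e-03 mm/s.
R = 3.029e-03 × 3600 = 10.9 mm/hr.
Over 2.6 h: total = 10.9 × 2.6 = 28.34 ≈ 28 mm.

R ≈ 10.9 mm/hr; total ≈ 28 mm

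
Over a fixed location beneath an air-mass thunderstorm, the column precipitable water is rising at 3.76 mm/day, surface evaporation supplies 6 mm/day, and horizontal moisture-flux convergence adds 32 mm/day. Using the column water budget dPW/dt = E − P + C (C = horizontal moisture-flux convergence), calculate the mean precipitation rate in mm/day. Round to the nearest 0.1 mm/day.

dPW/dt = +3.76 mm/day.
P = E + C − dPW/dt = 6 + (32) − (+3.76) = 34.2 mm/day.

P ≈ 34.2 mm/day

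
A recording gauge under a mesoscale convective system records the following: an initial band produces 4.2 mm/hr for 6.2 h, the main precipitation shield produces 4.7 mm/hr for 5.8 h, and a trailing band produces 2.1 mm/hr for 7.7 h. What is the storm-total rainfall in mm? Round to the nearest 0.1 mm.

Total = Σ Rᵢ Δtᵢ = 4.2 × 6.2 + 4.7 × 5.8 + 2.1 × 7.7
      = 26.04 + 27.26 + 16.17 = 69.5 mm.

total ≈ 69.5 mm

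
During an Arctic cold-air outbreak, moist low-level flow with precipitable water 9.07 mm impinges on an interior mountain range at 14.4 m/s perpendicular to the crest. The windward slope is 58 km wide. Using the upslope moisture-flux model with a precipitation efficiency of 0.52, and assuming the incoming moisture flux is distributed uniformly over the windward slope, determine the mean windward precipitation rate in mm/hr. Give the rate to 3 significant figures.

R ≈ 4.22 mm/hr

Incoming column moisture flux per unit ridge length: F = V × PW = 14.4 × 9.07 = 130.608 mm·m/s.
Spread over the 58 km slope with efficiency ε = 0.52: R = ε·F/W = 0.52 × 130.608 / 58000 m = 1.171e-03 mm/s.
R = 1.171e-03 × 3600 = 4.22 mm/hr.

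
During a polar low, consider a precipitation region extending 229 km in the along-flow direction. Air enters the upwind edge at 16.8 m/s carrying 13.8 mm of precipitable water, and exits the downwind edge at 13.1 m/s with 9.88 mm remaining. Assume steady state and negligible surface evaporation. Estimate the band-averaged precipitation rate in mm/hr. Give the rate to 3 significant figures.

Column moisture flux per unit crosswind length is F = V × PW.
Inflow: F_in = 16.8 × 13.8 = 231.84 mm·m/s
Outflow: F_out = 13.1 × 9.88 = 129.428 mm·m/s
Steady-state rate R = (F_in − F_out)/L = (231.84 − 129.428) / 229000 m = 4.472e-04 mm/s.
R = 4.472e-04 × 3600 = 1.61 mm/hr.

R ≈ 1.61 mm/hr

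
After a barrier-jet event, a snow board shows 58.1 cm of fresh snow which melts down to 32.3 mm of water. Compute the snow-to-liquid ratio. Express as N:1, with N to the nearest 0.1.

ratio ≈ 18.0

Ratio = snow depth / SWE = 581 mm / 32.3 mm = 18.0, i.e. 18.0:1.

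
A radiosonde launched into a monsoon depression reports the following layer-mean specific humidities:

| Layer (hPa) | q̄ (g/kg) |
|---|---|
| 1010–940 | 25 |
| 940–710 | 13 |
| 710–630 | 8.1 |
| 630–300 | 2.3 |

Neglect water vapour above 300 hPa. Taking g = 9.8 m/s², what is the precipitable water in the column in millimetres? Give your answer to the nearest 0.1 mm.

PW ≈ 62.7 mm

Precipitable water is the column-integrated vapour mass per unit area: PW = (1/g) Σ q̄ Δp, with q in kg/kg and Δp in Pa (1 kg/m² of water = 1 mm).
Layer 1010–940 hPa: Δp = 70 hPa = 7000 Pa, q̄ = 0.025 kg/kg → 0.025 × 7000 / 9.8 = 17.86 mm
Layer 940–710 hPa: Δp = 230 hPa = 23000 Pa, q̄ = 0.013 kg/kg → 0.013 × 23000 / 9.8 = 30.51 mm
Layer 710–630 hPa: Δp = 80 hPa = 8000 Pa, q̄ = 0.0081 kg/kg → 0.0081 × 8000 / 9.8 = 6.61 mm
Layer 630–300 hPa: Δp = 330 hPa = 33000 Pa, q̄ = 0.0023 kg/kg → 0.0023 × 33000 / 9.8 = 7.74 mm
PW = 17.86 + 30.51 + 6.61 + 7.74 = 62.72 ≈ 62.7 mm.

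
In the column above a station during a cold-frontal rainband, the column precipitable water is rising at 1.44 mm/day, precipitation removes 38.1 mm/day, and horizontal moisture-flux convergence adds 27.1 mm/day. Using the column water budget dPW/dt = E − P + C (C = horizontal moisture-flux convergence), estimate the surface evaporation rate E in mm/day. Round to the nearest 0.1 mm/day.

dPW/dt = +1.44 mm/day.
E = dPW/dt + P − C = (+1.44) + 38.1 − (27.1) = 12.4 mm/day.

E ≈ 12.4 mm/day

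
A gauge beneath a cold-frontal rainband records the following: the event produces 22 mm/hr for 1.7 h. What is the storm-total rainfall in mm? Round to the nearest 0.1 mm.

Total = Σ Rᵢ Δtᵢ = 22 × 1.7
      = 37.4 = 37.4 mm.

total ≈ 37.4 mm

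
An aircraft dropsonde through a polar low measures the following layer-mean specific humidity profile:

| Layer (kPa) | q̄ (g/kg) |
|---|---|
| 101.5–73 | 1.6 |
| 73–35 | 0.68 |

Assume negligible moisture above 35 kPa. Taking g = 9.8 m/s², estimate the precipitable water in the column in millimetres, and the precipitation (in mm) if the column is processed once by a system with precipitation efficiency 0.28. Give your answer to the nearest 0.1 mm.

PW ≈ 7.3 mm; precipitation ≈ 2.0 mm

Precipitable water is the column-integrated vapour mass per unit area: PW = (1/g) Σ q̄ Δp, with q in kg/kg and Δp in Pa (1 kg/m² of water = 1 mm).
Layer 101.5–73 kPa: Δp = 285 hPa = 28500 Pa, q̄ = 0.0016 kg/kg → 0.0016 × 28500 / 9.8 = 4.65 mm
Layer 73–35 kPa: Δp = 380 hPa = 38000 Pa, q̄ = 0.00068 kg/kg → 0.00068 × 38000 / 9.8 = 2.64 mm
PW = 4.65 + 2.64 = 7.29 ≈ 7.3 mm.
Precipitation = ε × PW = 0.28 × 7.3 = 2.0 mm.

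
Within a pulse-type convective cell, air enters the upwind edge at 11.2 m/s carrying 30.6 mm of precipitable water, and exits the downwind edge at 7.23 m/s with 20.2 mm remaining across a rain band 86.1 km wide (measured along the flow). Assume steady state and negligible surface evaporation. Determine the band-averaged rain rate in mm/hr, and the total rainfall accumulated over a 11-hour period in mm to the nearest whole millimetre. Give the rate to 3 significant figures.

Column moisture flux per unit crosswind length is F = V × PW.
Inflow: F_in = 11.2 × 30.6 = 342.72 mm·m/s
Outflow: F_out = 7.23 × 20.2 = 146.046 mm·m/s
Steady-state rate R = (F_in − F_out)/L = (342.72 − 146.046) / 86100 m = 2.284e-03 mm/s.
R = 2.284e-03 × 3600 = 8.22 mm/hr.
Over 11 h: total = 8.22 × 11 = 90.42 ≈ 90 mm.

R ≈ 8.22 mm/hr; total ≈ 90 mm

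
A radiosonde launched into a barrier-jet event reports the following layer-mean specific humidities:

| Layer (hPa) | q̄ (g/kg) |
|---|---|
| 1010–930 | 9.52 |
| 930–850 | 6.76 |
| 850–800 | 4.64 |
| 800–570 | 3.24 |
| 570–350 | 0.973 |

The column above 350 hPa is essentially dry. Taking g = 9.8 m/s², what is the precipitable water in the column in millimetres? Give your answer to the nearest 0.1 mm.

PW ≈ 25.4 mm

Precipitable water is the column-integrated vapour mass per unit area: PW = (1/g) Σ q̄ Δp, with q in kg/kg and Δp in Pa (1 kg/m² of water = 1 mm).
Layer 1010–930 hPa: Δp = 80 hPa = 8000 Pa, q̄ = 0.00952 kg/kg → 0.00952 × 8000 / 9.8 = 7.77 mm
Layer 930–850 hPa: Δp = 80 hPa = 8000 Pa, q̄ = 0.00676 kg/kg → 0.00676 × 8000 / 9.8 = 5.52 mm
Layer 850–800 hPa: Δp = 50 hPa = 5000 Pa, q̄ = 0.00464 kg/kg → 0.00464 × 5000 / 9.8 = 2.37 mm
Layer 800–570 hPa: Δp = 230 hPa = 23000 Pa, q̄ = 0.00324 kg/kg → 0.00324 × 23000 / 9.8 = 7.60 mm
Layer 570–350 hPa: Δp = 220 hPa = 22000 Pa, q̄ = 0.000973 kg/kg → 0.000973 × 22000 / 9.8 = 2.18 mm
PW = 7.77 + 5.52 + 2.37 + 7.60 + 2.18 = 25.44 ≈ 25.4 mm.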